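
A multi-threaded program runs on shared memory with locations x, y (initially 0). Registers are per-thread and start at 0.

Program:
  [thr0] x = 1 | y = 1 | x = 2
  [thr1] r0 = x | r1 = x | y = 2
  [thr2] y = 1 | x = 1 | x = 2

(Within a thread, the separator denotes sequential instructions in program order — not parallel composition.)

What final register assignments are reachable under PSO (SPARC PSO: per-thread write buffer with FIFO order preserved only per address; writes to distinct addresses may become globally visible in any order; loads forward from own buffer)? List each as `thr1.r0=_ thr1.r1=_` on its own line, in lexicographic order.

outcome vector order: (thr1.r0,thr1.r1)
|PSO outcomes| = 7

thr1.r0=0 thr1.r1=0
thr1.r0=0 thr1.r1=1
thr1.r0=0 thr1.r1=2
thr1.r0=1 thr1.r1=1
thr1.r0=1 thr1.r1=2
thr1.r0=2 thr1.r1=1
thr1.r0=2 thr1.r1=2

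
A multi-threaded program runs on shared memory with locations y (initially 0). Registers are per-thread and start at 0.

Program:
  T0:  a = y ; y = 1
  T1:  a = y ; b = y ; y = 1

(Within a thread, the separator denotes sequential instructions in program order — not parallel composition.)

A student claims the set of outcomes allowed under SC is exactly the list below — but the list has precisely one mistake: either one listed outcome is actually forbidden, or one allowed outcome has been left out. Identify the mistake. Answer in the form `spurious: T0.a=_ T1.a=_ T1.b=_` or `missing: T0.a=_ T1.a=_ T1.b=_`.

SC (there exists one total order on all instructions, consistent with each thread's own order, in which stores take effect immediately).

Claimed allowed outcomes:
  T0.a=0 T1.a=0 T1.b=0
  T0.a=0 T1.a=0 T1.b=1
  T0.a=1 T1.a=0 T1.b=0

outcome vector order: (T0.a,T1.a,T1.b)
SC: 4 outcomes — {(0,0,0); (0,0,1); (0,1,1); (1,0,0)}
SC∖claimed = {(0,1,1)}

missing: T0.a=0 T1.a=1 T1.b=1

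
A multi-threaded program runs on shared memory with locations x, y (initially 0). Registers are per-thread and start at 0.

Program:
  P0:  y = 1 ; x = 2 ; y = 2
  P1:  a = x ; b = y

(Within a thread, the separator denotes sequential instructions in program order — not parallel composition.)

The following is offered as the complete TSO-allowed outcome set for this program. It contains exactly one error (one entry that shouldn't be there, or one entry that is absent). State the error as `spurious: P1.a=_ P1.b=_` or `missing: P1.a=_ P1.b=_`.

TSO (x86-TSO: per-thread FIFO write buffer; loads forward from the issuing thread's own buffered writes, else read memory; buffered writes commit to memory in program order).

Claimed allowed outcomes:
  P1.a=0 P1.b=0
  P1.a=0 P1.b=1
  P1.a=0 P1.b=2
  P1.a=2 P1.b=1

outcome vector order: (P1.a,P1.b)
under TSO → (0,0); (0,1); (0,2); (2,1); (2,2)
TSO∖claimed = {(2,2)}

missing: P1.a=2 P1.b=2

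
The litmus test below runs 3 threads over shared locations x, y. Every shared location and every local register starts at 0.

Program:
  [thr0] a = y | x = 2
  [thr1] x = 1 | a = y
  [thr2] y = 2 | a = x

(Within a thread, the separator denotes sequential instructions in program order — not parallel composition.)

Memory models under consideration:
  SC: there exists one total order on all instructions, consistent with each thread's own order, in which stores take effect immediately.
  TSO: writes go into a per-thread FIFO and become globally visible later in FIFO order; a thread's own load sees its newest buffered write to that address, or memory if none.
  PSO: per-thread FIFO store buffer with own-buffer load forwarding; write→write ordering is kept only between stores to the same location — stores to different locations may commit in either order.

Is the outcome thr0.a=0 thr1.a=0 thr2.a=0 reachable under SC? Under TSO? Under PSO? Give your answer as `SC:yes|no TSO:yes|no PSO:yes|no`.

SC:no TSO:yes PSO:yes

outcome vector order: (thr0.a,thr1.a,thr2.a)
SC: 10 outcomes — {001 002 020 021 022 201 202 220 221 222}
TSO: 12 outcomes — {000 001 002 020 021 022 200 201 202 220 221 222}
PSO: 12 outcomes — {000 001 002 020 021 022 200 201 202 220 221 222}
target 000 ∈ {TSO,PSO}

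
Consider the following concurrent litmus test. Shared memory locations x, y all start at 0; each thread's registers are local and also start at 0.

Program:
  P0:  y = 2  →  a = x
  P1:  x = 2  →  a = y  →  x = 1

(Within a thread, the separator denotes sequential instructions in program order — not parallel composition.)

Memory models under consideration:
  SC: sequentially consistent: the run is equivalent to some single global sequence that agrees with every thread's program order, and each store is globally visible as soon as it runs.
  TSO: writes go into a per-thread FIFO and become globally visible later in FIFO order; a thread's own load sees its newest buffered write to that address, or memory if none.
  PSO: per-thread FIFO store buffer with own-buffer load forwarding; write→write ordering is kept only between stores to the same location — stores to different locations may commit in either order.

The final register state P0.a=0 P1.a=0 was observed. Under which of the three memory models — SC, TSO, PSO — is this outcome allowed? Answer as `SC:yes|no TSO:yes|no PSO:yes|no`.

SC:no TSO:yes PSO:yes

outcome vector order: (P0.a,P1.a)
SC (5): (0,2); (1,0); (1,2); (2,0); (2,2)
TSO (6): (0,0); (0,2); (1,0); (1,2); (2,0); (2,2)
PSO (6): (0,0); (0,2); (1,0); (1,2); (2,0); (2,2)
target (0,0) ∈ {TSO,PSO}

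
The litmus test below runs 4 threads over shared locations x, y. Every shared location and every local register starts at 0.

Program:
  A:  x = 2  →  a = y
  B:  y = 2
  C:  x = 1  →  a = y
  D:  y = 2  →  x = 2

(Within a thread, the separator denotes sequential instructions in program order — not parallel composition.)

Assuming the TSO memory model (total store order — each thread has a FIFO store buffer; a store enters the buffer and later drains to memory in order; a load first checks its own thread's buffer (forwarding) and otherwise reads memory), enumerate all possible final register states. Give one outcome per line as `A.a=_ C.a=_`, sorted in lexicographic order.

outcome vector order: (A.a,C.a)
|TSO outcomes| = 4

A.a=0 C.a=0
A.a=0 C.a=2
A.a=2 C.a=0
A.a=2 C.a=2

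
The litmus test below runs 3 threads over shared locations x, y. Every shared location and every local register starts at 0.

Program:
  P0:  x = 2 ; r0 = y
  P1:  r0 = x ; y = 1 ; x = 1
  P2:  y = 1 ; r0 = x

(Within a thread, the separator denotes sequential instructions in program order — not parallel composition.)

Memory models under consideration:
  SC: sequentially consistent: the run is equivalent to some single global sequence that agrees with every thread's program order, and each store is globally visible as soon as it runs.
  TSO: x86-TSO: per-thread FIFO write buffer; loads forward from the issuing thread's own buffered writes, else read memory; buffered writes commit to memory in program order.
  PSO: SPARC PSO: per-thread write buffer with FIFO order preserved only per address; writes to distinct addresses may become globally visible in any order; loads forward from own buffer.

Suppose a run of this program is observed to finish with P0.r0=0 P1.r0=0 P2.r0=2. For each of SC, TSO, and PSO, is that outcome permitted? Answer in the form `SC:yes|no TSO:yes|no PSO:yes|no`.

SC:yes TSO:yes PSO:yes

outcome vector order: (P0.r0,P1.r0,P2.r0)
under SC → <0 0 1>, <0 0 2>, <0 2 1>, <0 2 2>, <1 0 0>, <1 0 1>, <1 0 2>, <1 2 0>, <1 2 1>, <1 2 2>
under TSO → <0 0 0>, <0 0 1>, <0 0 2>, <0 2 0>, <0 2 1>, <0 2 2>, <1 0 0>, <1 0 1>, <1 0 2>, <1 2 0>, <1 2 1>, <1 2 2>
under PSO → <0 0 0>, <0 0 1>, <0 0 2>, <0 2 0>, <0 2 1>, <0 2 2>, <1 0 0>, <1 0 1>, <1 0 2>, <1 2 0>, <1 2 1>, <1 2 2>
target <0 0 2> ∈ {SC,TSO,PSO}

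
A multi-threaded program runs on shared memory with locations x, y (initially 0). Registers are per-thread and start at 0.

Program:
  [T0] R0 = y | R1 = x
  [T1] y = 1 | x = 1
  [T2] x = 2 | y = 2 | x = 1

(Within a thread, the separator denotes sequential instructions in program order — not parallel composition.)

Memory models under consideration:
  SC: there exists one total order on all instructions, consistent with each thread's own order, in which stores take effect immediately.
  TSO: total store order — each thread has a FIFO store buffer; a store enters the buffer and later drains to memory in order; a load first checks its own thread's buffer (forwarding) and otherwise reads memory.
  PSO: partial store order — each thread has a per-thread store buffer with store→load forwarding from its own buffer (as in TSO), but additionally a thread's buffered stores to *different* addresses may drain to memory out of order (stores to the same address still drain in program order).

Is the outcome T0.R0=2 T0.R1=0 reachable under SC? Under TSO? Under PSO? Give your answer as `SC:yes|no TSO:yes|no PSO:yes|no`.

outcome vector order: (T0.R0,T0.R1)
under SC → 00 01 02 10 11 12 21 22
under TSO → 00 01 02 10 11 12 21 22
under PSO → 00 01 02 10 11 12 20 21 22
target 20 ∈ {PSO}

SC:no TSO:no PSO:yes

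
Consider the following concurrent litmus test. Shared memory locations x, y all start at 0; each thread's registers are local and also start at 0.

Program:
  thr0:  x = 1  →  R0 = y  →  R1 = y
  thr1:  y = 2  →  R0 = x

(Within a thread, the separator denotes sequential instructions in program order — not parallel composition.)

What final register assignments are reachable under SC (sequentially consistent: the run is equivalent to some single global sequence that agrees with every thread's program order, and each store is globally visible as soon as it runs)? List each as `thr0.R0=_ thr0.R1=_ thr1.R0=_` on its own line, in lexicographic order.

outcome vector order: (thr0.R0,thr0.R1,thr1.R0)
|SC outcomes| = 4

thr0.R0=0 thr0.R1=0 thr1.R0=1
thr0.R0=0 thr0.R1=2 thr1.R0=1
thr0.R0=2 thr0.R1=2 thr1.R0=0
thr0.R0=2 thr0.R1=2 thr1.R0=1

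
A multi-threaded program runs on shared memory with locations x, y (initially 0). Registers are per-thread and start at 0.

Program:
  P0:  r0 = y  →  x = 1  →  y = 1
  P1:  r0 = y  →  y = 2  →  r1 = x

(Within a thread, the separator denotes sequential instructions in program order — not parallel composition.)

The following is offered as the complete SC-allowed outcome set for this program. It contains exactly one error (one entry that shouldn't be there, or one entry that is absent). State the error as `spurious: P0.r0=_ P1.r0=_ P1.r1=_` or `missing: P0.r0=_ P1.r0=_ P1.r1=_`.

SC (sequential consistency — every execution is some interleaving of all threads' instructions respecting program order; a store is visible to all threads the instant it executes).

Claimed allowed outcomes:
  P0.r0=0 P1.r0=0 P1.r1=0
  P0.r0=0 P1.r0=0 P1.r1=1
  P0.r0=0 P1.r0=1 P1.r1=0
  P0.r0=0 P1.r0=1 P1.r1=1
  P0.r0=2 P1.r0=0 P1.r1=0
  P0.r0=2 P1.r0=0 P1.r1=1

outcome vector order: (P0.r0,P1.r0,P1.r1)
SC (5): <0 0 0>, <0 0 1>, <0 1 1>, <2 0 0>, <2 0 1>
claimed∖SC = {<0 1 0>}

spurious: P0.r0=0 P1.r0=1 P1.r1=0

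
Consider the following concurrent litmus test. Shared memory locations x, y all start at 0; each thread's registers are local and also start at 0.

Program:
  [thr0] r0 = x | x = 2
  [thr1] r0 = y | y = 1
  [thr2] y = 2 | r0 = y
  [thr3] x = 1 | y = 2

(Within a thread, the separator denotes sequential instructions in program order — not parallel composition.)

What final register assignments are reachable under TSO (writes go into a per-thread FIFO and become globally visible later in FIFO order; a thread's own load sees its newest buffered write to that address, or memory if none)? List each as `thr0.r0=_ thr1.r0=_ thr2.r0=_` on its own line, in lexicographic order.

thr0.r0=0 thr1.r0=0 thr2.r0=1
thr0.r0=0 thr1.r0=0 thr2.r0=2
thr0.r0=0 thr1.r0=2 thr2.r0=1
thr0.r0=0 thr1.r0=2 thr2.r0=2
thr0.r0=1 thr1.r0=0 thr2.r0=1
thr0.r0=1 thr1.r0=0 thr2.r0=2
thr0.r0=1 thr1.r0=2 thr2.r0=1
thr0.r0=1 thr1.r0=2 thr2.r0=2

outcome vector order: (thr0.r0,thr1.r0,thr2.r0)
|TSO outcomes| = 8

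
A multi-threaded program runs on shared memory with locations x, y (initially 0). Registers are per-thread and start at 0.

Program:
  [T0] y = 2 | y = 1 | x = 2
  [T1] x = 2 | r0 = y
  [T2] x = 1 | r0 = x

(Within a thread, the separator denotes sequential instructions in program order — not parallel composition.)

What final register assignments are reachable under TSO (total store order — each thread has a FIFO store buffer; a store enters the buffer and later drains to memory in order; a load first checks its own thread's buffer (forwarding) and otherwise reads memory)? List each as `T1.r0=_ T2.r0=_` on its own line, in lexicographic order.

T1.r0=0 T2.r0=1
T1.r0=0 T2.r0=2
T1.r0=1 T2.r0=1
T1.r0=1 T2.r0=2
T1.r0=2 T2.r0=1
T1.r0=2 T2.r0=2

outcome vector order: (T1.r0,T2.r0)
|TSO outcomes| = 6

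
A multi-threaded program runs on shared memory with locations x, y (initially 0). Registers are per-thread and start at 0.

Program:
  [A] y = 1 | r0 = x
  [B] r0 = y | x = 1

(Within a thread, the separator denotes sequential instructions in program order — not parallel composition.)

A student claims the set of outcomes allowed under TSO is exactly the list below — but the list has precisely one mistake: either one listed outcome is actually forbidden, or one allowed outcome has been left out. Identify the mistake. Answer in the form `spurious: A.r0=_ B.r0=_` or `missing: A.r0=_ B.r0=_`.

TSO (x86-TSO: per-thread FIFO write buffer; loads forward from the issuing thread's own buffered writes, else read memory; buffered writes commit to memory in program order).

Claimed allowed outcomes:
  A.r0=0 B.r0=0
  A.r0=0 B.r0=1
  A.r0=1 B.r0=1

outcome vector order: (A.r0,B.r0)
TSO: 4 outcomes — {(0,0); (0,1); (1,0); (1,1)}
TSO∖claimed = {(1,0)}

missing: A.r0=1 B.r0=0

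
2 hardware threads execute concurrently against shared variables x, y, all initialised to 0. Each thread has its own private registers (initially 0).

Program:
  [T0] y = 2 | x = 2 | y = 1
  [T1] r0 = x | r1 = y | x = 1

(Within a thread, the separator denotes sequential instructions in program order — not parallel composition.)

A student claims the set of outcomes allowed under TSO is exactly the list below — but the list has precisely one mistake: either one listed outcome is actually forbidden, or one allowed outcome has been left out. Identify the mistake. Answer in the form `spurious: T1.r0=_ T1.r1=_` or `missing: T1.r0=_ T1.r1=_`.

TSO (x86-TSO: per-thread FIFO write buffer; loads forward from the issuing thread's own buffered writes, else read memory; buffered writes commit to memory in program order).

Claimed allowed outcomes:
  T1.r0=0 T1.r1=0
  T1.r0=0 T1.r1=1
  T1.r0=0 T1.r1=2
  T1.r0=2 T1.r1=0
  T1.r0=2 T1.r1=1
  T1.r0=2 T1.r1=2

spurious: T1.r0=2 T1.r1=0

outcome vector order: (T1.r0,T1.r1)
[TSO] allowed = {(0,0); (0,1); (0,2); (2,1); (2,2)}
claimed∖TSO = {(2,0)}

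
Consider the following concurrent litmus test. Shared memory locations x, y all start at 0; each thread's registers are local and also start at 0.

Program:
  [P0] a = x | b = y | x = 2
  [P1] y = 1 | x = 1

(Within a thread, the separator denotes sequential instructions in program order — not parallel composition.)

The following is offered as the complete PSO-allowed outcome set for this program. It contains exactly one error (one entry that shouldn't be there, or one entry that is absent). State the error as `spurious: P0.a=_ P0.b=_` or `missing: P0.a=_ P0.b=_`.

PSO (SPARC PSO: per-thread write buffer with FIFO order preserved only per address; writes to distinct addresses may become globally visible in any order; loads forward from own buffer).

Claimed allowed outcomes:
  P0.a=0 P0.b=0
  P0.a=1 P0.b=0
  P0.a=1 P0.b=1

missing: P0.a=0 P0.b=1

outcome vector order: (P0.a,P0.b)
[PSO] allowed = {00; 01; 10; 11}
PSO∖claimed = {01}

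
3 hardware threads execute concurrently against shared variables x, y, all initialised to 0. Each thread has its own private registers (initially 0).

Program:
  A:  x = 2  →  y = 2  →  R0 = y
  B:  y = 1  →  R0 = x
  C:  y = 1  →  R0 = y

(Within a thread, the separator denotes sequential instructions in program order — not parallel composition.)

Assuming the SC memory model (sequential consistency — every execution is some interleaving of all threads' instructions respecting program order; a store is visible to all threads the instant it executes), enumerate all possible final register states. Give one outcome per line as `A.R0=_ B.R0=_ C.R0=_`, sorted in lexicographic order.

A.R0=1 B.R0=0 C.R0=1
A.R0=1 B.R0=2 C.R0=1
A.R0=1 B.R0=2 C.R0=2
A.R0=2 B.R0=0 C.R0=1
A.R0=2 B.R0=0 C.R0=2
A.R0=2 B.R0=2 C.R0=1
A.R0=2 B.R0=2 C.R0=2

outcome vector order: (A.R0,B.R0,C.R0)
|SC outcomes| = 7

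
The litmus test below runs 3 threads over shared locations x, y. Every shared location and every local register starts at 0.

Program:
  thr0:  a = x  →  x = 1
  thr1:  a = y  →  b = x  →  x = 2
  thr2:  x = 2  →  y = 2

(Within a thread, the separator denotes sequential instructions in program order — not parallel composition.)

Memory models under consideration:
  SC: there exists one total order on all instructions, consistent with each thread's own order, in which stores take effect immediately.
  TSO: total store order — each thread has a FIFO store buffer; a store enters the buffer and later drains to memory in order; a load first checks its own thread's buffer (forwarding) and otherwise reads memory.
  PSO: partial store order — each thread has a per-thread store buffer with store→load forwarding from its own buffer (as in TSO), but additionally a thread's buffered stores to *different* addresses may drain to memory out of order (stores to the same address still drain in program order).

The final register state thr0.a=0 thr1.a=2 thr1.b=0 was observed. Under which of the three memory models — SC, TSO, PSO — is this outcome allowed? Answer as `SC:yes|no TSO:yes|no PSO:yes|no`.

SC:no TSO:no PSO:yes

outcome vector order: (thr0.a,thr1.a,thr1.b)
[SC] allowed = {000; 001; 002; 021; 022; 200; 201; 202; 221; 222}
[TSO] allowed = {000; 001; 002; 021; 022; 200; 201; 202; 221; 222}
[PSO] allowed = {000; 001; 002; 020; 021; 022; 200; 201; 202; 220; 221; 222}
target 020 ∈ {PSO}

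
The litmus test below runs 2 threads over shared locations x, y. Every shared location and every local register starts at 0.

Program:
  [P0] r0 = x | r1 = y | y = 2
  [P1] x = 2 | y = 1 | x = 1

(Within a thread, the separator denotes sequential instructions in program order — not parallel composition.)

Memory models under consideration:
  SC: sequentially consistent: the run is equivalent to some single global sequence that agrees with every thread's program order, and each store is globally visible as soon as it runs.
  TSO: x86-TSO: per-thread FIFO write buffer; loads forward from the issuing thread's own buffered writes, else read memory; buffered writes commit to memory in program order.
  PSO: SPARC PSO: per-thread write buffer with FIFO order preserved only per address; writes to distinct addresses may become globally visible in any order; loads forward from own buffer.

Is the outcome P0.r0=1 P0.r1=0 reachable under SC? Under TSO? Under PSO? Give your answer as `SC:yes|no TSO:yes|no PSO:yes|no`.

outcome vector order: (P0.r0,P0.r1)
SC (5): <0 0> <0 1> <1 1> <2 0> <2 1>
TSO (5): <0 0> <0 1> <1 1> <2 0> <2 1>
PSO (6): <0 0> <0 1> <1 0> <1 1> <2 0> <2 1>
target <1 0> ∈ {PSO}

SC:no TSO:no PSO:yes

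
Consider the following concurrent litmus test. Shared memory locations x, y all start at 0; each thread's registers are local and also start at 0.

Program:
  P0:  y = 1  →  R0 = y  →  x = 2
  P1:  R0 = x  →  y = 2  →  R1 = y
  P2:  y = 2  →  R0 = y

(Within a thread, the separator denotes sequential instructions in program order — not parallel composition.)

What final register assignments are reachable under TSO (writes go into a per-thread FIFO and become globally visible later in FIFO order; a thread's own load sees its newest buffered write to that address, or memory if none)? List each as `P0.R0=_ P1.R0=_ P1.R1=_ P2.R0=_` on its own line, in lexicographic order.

outcome vector order: (P0.R0,P1.R0,P1.R1,P2.R0)
|TSO outcomes| = 10

P0.R0=1 P1.R0=0 P1.R1=1 P2.R0=1
P0.R0=1 P1.R0=0 P1.R1=1 P2.R0=2
P0.R0=1 P1.R0=0 P1.R1=2 P2.R0=1
P0.R0=1 P1.R0=0 P1.R1=2 P2.R0=2
P0.R0=1 P1.R0=2 P1.R1=2 P2.R0=1
P0.R0=1 P1.R0=2 P1.R1=2 P2.R0=2
P0.R0=2 P1.R0=0 P1.R1=1 P2.R0=2
P0.R0=2 P1.R0=0 P1.R1=2 P2.R0=1
P0.R0=2 P1.R0=0 P1.R1=2 P2.R0=2
P0.R0=2 P1.R0=2 P1.R1=2 P2.R0=2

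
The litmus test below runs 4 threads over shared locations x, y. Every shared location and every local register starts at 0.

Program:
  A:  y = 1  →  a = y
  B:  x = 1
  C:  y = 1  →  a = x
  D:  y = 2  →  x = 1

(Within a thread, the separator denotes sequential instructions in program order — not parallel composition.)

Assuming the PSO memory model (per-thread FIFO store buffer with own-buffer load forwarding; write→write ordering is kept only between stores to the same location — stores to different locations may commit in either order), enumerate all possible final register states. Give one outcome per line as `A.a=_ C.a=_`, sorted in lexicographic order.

outcome vector order: (A.a,C.a)
|PSO outcomes| = 4

A.a=1 C.a=0
A.a=1 C.a=1
A.a=2 C.a=0
A.a=2 C.a=1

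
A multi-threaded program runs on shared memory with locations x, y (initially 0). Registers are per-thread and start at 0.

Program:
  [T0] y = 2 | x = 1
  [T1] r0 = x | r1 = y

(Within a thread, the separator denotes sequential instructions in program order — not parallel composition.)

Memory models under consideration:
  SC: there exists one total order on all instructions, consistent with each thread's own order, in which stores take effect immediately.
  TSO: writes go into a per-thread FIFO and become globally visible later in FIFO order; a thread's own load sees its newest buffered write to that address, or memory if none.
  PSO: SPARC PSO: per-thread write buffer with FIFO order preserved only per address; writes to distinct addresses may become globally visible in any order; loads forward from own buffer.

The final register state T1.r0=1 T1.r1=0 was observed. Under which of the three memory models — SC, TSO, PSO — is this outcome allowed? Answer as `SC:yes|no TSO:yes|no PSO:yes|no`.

SC:no TSO:no PSO:yes

outcome vector order: (T1.r0,T1.r1)
under SC → 00, 02, 12
under TSO → 00, 02, 12
under PSO → 00, 02, 10, 12
target 10 ∈ {PSO}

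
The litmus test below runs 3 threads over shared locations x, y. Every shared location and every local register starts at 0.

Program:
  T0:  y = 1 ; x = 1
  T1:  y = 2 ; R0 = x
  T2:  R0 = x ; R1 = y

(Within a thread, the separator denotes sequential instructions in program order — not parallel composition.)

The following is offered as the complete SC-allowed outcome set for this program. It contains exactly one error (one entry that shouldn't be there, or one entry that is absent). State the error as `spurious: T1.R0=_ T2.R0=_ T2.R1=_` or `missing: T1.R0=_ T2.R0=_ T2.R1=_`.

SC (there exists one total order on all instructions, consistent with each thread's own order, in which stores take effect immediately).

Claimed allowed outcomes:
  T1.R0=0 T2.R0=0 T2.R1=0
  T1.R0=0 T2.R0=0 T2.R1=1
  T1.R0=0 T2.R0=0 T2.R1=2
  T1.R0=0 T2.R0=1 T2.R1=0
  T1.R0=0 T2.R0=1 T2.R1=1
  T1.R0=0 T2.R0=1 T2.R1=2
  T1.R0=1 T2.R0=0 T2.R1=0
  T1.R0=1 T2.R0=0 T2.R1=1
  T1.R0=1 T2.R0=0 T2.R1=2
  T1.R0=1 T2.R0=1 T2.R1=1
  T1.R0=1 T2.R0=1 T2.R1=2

outcome vector order: (T1.R0,T2.R0,T2.R1)
[SC] allowed = {0/0/0 0/0/1 0/0/2 0/1/1 0/1/2 1/0/0 1/0/1 1/0/2 1/1/1 1/1/2}
claimed∖SC = {0/1/0}

spurious: T1.R0=0 T2.R0=1 T2.R1=0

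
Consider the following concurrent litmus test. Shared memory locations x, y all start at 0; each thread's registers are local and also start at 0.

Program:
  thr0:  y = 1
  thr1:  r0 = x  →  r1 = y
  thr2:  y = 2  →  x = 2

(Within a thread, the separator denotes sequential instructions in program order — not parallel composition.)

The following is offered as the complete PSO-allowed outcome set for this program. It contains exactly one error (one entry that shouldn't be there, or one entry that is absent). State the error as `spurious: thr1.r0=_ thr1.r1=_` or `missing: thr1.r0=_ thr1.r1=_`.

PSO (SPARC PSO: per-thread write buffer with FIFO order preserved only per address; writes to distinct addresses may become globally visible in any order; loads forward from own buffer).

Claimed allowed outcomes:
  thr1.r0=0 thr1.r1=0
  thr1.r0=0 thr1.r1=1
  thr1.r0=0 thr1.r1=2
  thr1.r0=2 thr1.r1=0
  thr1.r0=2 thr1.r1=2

missing: thr1.r0=2 thr1.r1=1

outcome vector order: (thr1.r0,thr1.r1)
PSO (6): <0 0>; <0 1>; <0 2>; <2 0>; <2 1>; <2 2>
PSO∖claimed = {<2 1>}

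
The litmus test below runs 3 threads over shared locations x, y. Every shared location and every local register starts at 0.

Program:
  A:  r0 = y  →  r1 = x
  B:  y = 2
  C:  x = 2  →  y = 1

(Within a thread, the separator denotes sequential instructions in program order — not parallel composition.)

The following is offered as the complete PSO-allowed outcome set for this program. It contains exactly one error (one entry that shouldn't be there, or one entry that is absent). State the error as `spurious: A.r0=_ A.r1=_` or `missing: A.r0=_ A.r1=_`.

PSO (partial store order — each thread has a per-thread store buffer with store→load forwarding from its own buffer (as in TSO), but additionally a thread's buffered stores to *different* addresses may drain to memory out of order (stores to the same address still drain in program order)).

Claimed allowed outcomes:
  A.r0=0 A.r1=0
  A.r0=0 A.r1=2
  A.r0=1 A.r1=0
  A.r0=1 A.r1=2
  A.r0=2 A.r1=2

missing: A.r0=2 A.r1=0

outcome vector order: (A.r0,A.r1)
under PSO → 0/0; 0/2; 1/0; 1/2; 2/0; 2/2
PSO∖claimed = {2/0}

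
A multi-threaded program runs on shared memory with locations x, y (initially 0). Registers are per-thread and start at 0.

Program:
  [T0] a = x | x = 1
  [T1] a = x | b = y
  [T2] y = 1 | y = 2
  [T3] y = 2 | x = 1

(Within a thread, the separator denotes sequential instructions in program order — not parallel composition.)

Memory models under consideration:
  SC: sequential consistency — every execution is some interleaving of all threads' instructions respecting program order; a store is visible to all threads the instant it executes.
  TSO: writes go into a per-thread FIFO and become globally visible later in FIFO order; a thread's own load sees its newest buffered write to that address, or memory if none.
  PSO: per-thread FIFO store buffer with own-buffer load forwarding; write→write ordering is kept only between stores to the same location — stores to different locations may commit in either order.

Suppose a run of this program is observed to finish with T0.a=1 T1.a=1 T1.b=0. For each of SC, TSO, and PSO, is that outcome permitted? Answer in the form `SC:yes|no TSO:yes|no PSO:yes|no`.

outcome vector order: (T0.a,T1.a,T1.b)
under SC → 0/0/0 0/0/1 0/0/2 0/1/0 0/1/1 0/1/2 1/0/0 1/0/1 1/0/2 1/1/1 1/1/2
under TSO → 0/0/0 0/0/1 0/0/2 0/1/0 0/1/1 0/1/2 1/0/0 1/0/1 1/0/2 1/1/1 1/1/2
under PSO → 0/0/0 0/0/1 0/0/2 0/1/0 0/1/1 0/1/2 1/0/0 1/0/1 1/0/2 1/1/0 1/1/1 1/1/2
target 1/1/0 ∈ {PSO}

SC:no TSO:no PSO:yes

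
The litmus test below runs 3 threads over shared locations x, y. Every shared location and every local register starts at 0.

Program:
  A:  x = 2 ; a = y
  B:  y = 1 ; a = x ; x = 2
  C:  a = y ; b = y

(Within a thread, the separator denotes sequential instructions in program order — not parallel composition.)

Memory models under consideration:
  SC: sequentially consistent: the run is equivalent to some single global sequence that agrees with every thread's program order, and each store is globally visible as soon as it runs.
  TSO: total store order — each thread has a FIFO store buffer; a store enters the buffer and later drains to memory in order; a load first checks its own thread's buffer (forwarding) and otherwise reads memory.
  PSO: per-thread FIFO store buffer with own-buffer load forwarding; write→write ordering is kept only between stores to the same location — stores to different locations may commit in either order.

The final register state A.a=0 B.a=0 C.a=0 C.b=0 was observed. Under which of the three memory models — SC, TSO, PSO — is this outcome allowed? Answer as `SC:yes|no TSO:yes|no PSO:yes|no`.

outcome vector order: (A.a,B.a,C.a,C.b)
[SC] allowed = {(0,2,0,0); (0,2,0,1); (0,2,1,1); (1,0,0,0); (1,0,0,1); (1,0,1,1); (1,2,0,0); (1,2,0,1); (1,2,1,1)}
[TSO] allowed = {(0,0,0,0); (0,0,0,1); (0,0,1,1); (0,2,0,0); (0,2,0,1); (0,2,1,1); (1,0,0,0); (1,0,0,1); (1,0,1,1); (1,2,0,0); (1,2,0,1); (1,2,1,1)}
[PSO] allowed = {(0,0,0,0); (0,0,0,1); (0,0,1,1); (0,2,0,0); (0,2,0,1); (0,2,1,1); (1,0,0,0); (1,0,0,1); (1,0,1,1); (1,2,0,0); (1,2,0,1); (1,2,1,1)}
target (0,0,0,0) ∈ {TSO,PSO}

SC:no TSO:yes PSO:yes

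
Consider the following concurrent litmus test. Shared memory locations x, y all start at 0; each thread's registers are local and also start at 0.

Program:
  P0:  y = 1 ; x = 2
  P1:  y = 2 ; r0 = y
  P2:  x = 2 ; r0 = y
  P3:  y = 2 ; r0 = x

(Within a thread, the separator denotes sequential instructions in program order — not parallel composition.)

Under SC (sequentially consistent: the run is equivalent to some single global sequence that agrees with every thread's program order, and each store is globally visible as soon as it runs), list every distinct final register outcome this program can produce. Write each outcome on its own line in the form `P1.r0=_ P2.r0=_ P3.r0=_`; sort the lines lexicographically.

outcome vector order: (P1.r0,P2.r0,P3.r0)
|SC outcomes| = 10

P1.r0=1 P2.r0=0 P3.r0=2
P1.r0=1 P2.r0=1 P3.r0=0
P1.r0=1 P2.r0=1 P3.r0=2
P1.r0=1 P2.r0=2 P3.r0=0
P1.r0=1 P2.r0=2 P3.r0=2
P1.r0=2 P2.r0=0 P3.r0=2
P1.r0=2 P2.r0=1 P3.r0=0
P1.r0=2 P2.r0=1 P3.r0=2
P1.r0=2 P2.r0=2 P3.r0=0
P1.r0=2 P2.r0=2 P3.r0=2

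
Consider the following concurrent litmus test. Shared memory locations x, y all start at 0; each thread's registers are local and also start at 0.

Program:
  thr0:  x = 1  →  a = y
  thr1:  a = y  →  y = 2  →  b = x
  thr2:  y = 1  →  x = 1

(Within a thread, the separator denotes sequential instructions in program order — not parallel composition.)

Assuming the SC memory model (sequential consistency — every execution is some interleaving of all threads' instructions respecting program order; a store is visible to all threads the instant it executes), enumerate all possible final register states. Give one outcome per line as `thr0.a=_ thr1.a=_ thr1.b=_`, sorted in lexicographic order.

outcome vector order: (thr0.a,thr1.a,thr1.b)
|SC outcomes| = 9

thr0.a=0 thr1.a=0 thr1.b=1
thr0.a=0 thr1.a=1 thr1.b=1
thr0.a=1 thr1.a=0 thr1.b=0
thr0.a=1 thr1.a=0 thr1.b=1
thr0.a=1 thr1.a=1 thr1.b=1
thr0.a=2 thr1.a=0 thr1.b=0
thr0.a=2 thr1.a=0 thr1.b=1
thr0.a=2 thr1.a=1 thr1.b=0
thr0.a=2 thr1.a=1 thr1.b=1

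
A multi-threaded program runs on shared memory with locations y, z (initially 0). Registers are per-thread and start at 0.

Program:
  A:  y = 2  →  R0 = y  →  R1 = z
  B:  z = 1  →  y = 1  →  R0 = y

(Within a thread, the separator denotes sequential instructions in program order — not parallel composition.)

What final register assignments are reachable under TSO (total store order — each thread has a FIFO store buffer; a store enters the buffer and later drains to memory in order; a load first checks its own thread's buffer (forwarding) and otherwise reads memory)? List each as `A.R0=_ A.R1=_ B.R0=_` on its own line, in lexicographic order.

A.R0=1 A.R1=1 B.R0=1
A.R0=2 A.R1=0 B.R0=1
A.R0=2 A.R1=0 B.R0=2
A.R0=2 A.R1=1 B.R0=1
A.R0=2 A.R1=1 B.R0=2

outcome vector order: (A.R0,A.R1,B.R0)
|TSO outcomes| = 5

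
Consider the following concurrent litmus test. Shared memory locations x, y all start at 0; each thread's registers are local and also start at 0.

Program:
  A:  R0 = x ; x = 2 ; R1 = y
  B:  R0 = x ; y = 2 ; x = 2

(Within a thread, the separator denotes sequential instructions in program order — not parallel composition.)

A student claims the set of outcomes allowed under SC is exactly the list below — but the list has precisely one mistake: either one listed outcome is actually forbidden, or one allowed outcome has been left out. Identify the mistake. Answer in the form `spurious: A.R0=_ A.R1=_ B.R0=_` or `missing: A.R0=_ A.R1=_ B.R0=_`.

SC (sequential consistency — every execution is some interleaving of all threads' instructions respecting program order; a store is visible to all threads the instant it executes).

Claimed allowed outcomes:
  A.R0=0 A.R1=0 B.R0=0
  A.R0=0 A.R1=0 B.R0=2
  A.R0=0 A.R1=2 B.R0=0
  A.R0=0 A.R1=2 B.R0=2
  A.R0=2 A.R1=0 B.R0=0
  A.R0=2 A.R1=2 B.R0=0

outcome vector order: (A.R0,A.R1,B.R0)
SC: 5 outcomes — {0/0/0; 0/0/2; 0/2/0; 0/2/2; 2/2/0}
claimed∖SC = {2/0/0}

spurious: A.R0=2 A.R1=0 B.R0=0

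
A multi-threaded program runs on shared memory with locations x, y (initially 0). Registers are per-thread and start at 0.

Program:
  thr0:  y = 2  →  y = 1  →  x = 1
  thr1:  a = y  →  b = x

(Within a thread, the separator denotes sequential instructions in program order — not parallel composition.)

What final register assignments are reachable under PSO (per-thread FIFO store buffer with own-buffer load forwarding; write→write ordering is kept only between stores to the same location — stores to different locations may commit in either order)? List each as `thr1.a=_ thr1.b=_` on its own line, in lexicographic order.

outcome vector order: (thr1.a,thr1.b)
|PSO outcomes| = 6

thr1.a=0 thr1.b=0
thr1.a=0 thr1.b=1
thr1.a=1 thr1.b=0
thr1.a=1 thr1.b=1
thr1.a=2 thr1.b=0
thr1.a=2 thr1.b=1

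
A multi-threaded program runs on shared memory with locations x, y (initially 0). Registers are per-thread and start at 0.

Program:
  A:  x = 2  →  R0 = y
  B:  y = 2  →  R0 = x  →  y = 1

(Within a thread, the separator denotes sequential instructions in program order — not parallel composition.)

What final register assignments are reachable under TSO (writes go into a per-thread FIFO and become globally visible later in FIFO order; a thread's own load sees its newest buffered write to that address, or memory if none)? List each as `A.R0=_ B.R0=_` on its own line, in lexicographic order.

A.R0=0 B.R0=0
A.R0=0 B.R0=2
A.R0=1 B.R0=0
A.R0=1 B.R0=2
A.R0=2 B.R0=0
A.R0=2 B.R0=2

outcome vector order: (A.R0,B.R0)
|TSO outcomes| = 6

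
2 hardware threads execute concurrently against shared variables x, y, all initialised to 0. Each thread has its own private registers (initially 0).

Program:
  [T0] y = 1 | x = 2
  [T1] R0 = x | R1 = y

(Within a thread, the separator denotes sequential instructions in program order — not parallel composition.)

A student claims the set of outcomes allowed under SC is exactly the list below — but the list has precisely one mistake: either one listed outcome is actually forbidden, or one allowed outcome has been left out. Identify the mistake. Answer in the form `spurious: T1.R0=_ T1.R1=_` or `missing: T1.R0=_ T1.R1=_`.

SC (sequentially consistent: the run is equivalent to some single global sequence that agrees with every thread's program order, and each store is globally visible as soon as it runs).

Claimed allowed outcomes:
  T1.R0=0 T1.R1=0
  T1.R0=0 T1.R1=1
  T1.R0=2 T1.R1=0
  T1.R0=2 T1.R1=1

spurious: T1.R0=2 T1.R1=0

outcome vector order: (T1.R0,T1.R1)
[SC] allowed = {<0 0>, <0 1>, <2 1>}
claimed∖SC = {<2 0>}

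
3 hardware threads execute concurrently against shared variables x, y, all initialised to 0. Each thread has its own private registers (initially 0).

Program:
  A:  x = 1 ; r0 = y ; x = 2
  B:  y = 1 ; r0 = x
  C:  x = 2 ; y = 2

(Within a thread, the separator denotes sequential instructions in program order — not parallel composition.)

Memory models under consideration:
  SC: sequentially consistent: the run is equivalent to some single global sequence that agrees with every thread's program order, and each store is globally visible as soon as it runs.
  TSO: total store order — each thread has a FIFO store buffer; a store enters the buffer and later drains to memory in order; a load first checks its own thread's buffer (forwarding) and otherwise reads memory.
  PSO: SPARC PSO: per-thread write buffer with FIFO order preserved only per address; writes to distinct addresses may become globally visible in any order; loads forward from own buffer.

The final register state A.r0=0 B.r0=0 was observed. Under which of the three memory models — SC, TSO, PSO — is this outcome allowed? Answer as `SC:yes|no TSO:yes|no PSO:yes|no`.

SC:no TSO:yes PSO:yes

outcome vector order: (A.r0,B.r0)
[SC] allowed = {<0 1>; <0 2>; <1 0>; <1 1>; <1 2>; <2 0>; <2 1>; <2 2>}
[TSO] allowed = {<0 0>; <0 1>; <0 2>; <1 0>; <1 1>; <1 2>; <2 0>; <2 1>; <2 2>}
[PSO] allowed = {<0 0>; <0 1>; <0 2>; <1 0>; <1 1>; <1 2>; <2 0>; <2 1>; <2 2>}
target <0 0> ∈ {TSO,PSO}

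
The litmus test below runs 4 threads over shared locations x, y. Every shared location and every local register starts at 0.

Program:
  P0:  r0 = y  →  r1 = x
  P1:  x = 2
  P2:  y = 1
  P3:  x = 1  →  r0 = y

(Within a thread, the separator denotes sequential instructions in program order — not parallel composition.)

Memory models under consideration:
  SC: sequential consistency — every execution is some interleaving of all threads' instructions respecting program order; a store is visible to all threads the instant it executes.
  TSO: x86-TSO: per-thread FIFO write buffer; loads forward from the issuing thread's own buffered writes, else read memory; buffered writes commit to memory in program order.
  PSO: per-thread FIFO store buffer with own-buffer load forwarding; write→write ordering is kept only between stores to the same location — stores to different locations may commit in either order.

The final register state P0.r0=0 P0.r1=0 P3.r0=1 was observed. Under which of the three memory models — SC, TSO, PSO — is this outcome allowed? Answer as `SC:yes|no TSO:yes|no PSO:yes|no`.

outcome vector order: (P0.r0,P0.r1,P3.r0)
SC: 11 outcomes — {<0 0 0>, <0 0 1>, <0 1 0>, <0 1 1>, <0 2 0>, <0 2 1>, <1 0 1>, <1 1 0>, <1 1 1>, <1 2 0>, <1 2 1>}
TSO: 12 outcomes — {<0 0 0>, <0 0 1>, <0 1 0>, <0 1 1>, <0 2 0>, <0 2 1>, <1 0 0>, <1 0 1>, <1 1 0>, <1 1 1>, <1 2 0>, <1 2 1>}
PSO: 12 outcomes — {<0 0 0>, <0 0 1>, <0 1 0>, <0 1 1>, <0 2 0>, <0 2 1>, <1 0 0>, <1 0 1>, <1 1 0>, <1 1 1>, <1 2 0>, <1 2 1>}
target <0 0 1> ∈ {SC,TSO,PSO}

SC:yes TSO:yes PSO:yes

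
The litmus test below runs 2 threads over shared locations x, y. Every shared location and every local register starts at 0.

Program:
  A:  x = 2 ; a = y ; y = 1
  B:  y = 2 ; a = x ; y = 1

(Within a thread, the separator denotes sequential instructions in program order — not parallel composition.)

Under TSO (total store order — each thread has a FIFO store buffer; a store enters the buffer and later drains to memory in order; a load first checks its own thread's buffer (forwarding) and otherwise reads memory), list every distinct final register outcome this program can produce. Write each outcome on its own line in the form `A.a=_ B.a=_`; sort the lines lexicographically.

A.a=0 B.a=0
A.a=0 B.a=2
A.a=1 B.a=0
A.a=1 B.a=2
A.a=2 B.a=0
A.a=2 B.a=2

outcome vector order: (A.a,B.a)
|TSO outcomes| = 6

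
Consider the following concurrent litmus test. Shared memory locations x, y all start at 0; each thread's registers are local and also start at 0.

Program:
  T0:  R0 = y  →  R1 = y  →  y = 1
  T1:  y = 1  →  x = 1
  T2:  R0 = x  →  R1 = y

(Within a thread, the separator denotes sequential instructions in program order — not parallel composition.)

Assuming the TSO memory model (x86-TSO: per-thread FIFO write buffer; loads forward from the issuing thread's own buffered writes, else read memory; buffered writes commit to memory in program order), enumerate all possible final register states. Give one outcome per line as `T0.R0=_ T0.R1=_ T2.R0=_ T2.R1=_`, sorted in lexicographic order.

outcome vector order: (T0.R0,T0.R1,T2.R0,T2.R1)
|TSO outcomes| = 9

T0.R0=0 T0.R1=0 T2.R0=0 T2.R1=0
T0.R0=0 T0.R1=0 T2.R0=0 T2.R1=1
T0.R0=0 T0.R1=0 T2.R0=1 T2.R1=1
T0.R0=0 T0.R1=1 T2.R0=0 T2.R1=0
T0.R0=0 T0.R1=1 T2.R0=0 T2.R1=1
T0.R0=0 T0.R1=1 T2.R0=1 T2.R1=1
T0.R0=1 T0.R1=1 T2.R0=0 T2.R1=0
T0.R0=1 T0.R1=1 T2.R0=0 T2.R1=1
T0.R0=1 T0.R1=1 T2.R0=1 T2.R1=1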